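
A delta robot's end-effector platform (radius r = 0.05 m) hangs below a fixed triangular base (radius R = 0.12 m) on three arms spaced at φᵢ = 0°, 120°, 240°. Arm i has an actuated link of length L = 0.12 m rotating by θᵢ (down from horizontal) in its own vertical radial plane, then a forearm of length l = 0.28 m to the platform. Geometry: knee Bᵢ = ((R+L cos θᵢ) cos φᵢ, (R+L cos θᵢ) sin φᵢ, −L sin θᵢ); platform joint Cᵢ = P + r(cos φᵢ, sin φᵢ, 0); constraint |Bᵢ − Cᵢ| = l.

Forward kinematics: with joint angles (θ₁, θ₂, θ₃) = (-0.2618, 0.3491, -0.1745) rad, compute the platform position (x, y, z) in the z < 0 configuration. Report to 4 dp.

arm 1 at φ=0.0°: (R−r)+L cos θ1 = 0.1859;  centre 1 = (0.1859, 0.0000, 0.0311)
centre 2 = (0.1828·cos120.0°, 0.1828·sin120.0°, -0.0410) = (-0.0914, 0.1583, -0.0410)
arm 3 at φ=240.0°: (R−r)+L cos θ3 = 0.1882;  centre 3 = (-0.0941, -0.1630, 0.0208)
eliminate P² terms by subtracting sphere 1 from 2 and 3
plane₁₂: -0.5546x+0.3166y+-0.1442z = -0.0004
Cramer: x(z) = 0.0001-0.1494z;  y(z) = -0.0012+0.1939z
sphere 1 gives Az²+Bz+C=0 with A=1.0599, B=-0.0071, C=-0.0429;  B²−4AC=0.1820;  roots -0.1979, 0.2046;  negative root z = -0.1979
x = 0.0297, y = -0.0396

(0.0297, -0.0396, -0.1979)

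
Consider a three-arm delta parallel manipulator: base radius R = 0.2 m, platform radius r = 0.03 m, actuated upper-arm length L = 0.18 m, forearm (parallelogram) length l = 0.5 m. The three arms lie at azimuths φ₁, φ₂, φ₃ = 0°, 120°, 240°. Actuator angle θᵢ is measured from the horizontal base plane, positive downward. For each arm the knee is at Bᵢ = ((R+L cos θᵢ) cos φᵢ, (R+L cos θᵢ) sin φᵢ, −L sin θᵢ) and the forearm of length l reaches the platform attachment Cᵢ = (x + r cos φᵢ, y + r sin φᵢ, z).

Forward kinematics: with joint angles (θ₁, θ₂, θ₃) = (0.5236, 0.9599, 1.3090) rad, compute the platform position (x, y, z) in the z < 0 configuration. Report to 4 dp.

S1 = (0.3259·cos0.0°, 0.3259·sin0.0°, -0.0900) = (0.3259, 0.0000, -0.0900)
φ2=120.0°: virtual centre (-0.1366, 0.2366, -0.1474), radius l
arm 3 at φ=240.0°: e+L cos θ3 = 0.2166;  S3 = (-0.1083, -0.1876, -0.1739)
|S₂|²−|S₁|² = -0.0179;  |S₃|²−|S₁|² = -0.0372
linear system: -0.9250x+0.4733y = -0.0179−-0.1149z; -0.8684x+-0.3751y = -0.0372−-0.1677z
Cramer: x(z) = 0.0321-0.1616z;  y(z) = 0.0248-0.0731z
into |P−S₁|² = l²: 1.0315z² + 0.2713z + -0.1549 = 0;  Δ = 0.7129;  z = -0.5408 or 0.2778 → z<0 root = -0.5408
x = 0.1195, y = 0.0644

(0.1195, 0.0644, -0.5408)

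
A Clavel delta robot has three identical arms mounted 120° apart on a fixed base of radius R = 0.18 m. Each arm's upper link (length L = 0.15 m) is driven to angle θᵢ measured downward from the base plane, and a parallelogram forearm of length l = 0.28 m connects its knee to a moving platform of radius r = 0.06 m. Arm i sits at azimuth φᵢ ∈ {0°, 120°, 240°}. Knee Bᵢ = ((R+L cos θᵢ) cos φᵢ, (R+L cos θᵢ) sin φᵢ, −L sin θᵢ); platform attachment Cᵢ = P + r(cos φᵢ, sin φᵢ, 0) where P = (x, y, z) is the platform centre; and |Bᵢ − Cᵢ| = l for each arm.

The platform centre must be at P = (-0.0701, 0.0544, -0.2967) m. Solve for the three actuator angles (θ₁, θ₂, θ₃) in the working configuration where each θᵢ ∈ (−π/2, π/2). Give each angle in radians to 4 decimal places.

rotate P by −φ1: (-0.0701, 0.0544, -0.2967)
  A=0.1901, B=-0.2967, C=(l²−L²−A²−y'²−z²)/(2L)=-0.2374
  θ1 = atan2(B,A) + arccos(C/0.3524) = 1.3091
rotate P by −φ2: (0.0822, 0.0335, -0.2967)
  e−x'=0.0378;  (l²−L²−(e−x')²−y'²−z²)/2L = -0.1156
  θ2 = atan2(B,A) + arccos(C/0.2991) = 0.5237
arm 3 (φ=240.0°): x'=-0.0121, y'=-0.0879
  A cos θ + B sin θ = C:  0.1321·cos θ + -0.2967·sin θ = -0.1910
  θ3 = atan2(B,A) + arccos(C/0.3248) = 1.0475

θ₁ = 1.3091, θ₂ = 0.5237, θ₃ = 1.0475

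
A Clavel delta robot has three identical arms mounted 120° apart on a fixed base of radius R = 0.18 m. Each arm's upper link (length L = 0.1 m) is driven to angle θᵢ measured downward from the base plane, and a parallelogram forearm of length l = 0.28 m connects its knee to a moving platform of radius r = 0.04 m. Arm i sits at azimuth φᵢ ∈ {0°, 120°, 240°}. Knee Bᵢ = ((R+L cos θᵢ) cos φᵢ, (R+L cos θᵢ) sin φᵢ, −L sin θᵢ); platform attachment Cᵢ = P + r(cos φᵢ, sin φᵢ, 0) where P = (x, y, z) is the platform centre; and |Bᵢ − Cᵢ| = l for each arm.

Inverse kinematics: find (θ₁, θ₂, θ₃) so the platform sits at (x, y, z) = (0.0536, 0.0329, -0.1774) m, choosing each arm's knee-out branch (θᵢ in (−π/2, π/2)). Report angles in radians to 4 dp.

θ₁ = -0.3494, θ₂ = 0.3493, θ₃ = 0.8733

arm 1 (φ=0.0°): x'=0.0536, y'=0.0329
  e−x'=0.0864;  (l²−L²−(e−x')²−y'²−z²)/2L = 0.1419
  θ1 = atan2(B,A) + arccos(C/0.1973) = -0.3494
rotate P by −φ2: (0.0017, -0.0629, -0.1774)
  e−x'=0.1383;  (l²−L²−(e−x')²−y'²−z²)/2L = 0.0692
  √(A²+B²)=0.2249;  θ2 = -0.9086+1.2579 ≈ 0.3493
φ3=240.0° → target in arm frame (-0.0553, 0.0300)
  A=0.1953, B=-0.1774, C=(l²−L²−A²−y'²−z²)/(2L)=-0.0105
  γ=atan2(-0.1774,0.1953)=-0.7374;  ψ=arccos(-0.0399)=1.6108;  θ3=γ+ψ≈0.8733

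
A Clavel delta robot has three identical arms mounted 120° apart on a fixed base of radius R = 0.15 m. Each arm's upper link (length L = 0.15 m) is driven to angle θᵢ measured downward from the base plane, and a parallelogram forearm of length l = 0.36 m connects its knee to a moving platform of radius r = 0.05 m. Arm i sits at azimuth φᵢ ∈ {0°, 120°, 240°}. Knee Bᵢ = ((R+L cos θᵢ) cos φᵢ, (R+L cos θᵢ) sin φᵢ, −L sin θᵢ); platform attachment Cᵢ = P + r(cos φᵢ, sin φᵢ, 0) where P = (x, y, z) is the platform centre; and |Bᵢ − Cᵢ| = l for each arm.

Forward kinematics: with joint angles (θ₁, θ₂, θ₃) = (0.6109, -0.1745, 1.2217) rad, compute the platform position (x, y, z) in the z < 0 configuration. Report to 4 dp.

(0.0028, 0.1776, -0.3089)

centre 1 = (0.2229·cos0.0°, 0.2229·sin0.0°, -0.0860) = (0.2229, 0.0000, -0.0860)
arm 2 at φ=120.0°: (R−r)+L cos θ2 = 0.2477;  centre 2 = (-0.1239, 0.2145, 0.0260)
arm 3 at φ=240.0°: (R−r)+L cos θ3 = 0.1513;  centre 3 = (-0.0757, -0.1310, -0.1410)
subtract pairs → two planes through P
linear system: -0.6935x+0.4291y = 0.0050−0.2242z; -0.5970x+-0.2621y = -0.0143−-0.1098z
det = 0.4379;  x = 0.0110+0.0265z,  y = 0.0294+-0.4795z
sphere 1 gives Az²+Bz+C=0 with A=1.2307, B=0.1326, C=-0.0765;  B²−4AC=0.3940;  roots -0.3089, 0.2011;  negative root z = -0.3089
x = 0.0028, y = 0.1776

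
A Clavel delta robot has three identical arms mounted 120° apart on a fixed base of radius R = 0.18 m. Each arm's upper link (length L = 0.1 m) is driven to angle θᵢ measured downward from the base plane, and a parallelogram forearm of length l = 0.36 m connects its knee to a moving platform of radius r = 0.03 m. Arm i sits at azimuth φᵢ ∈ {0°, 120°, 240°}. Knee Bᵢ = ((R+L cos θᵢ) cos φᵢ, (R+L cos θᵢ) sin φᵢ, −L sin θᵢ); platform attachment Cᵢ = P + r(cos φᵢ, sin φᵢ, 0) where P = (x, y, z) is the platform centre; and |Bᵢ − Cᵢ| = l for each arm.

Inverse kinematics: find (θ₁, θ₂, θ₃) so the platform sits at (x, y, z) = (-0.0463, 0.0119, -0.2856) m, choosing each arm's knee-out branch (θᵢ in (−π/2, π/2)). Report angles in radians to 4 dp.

rotate P by −φ1: (-0.0463, 0.0119, -0.2856)
  A cos θ + B sin θ = C:  0.1963·cos θ + -0.2856·sin θ = -0.0032
  √(A²+B²)=0.3466;  θ1 = -0.9686+1.5801 ≈ 0.6114
rotate P by −φ2: (0.0335, 0.0341, -0.2856)
  e−x'=0.1165;  (l²−L²−(e−x')²−y'²−z²)/2L = 0.1164
  γ=atan2(-0.2856,0.1165)=-1.1834;  ψ=arccos(0.3774)=1.1838;  θ2=γ+ψ≈0.0004
rotate P by −φ3: (0.0128, -0.0460, -0.2856)
  e−x'=0.1372;  (l²−L²−(e−x')²−y'²−z²)/2L = 0.0855
  θ3 = atan2(B,A) + arccos(C/0.3168) = 0.1745

θ₁ = 0.6114, θ₂ = 0.0004, θ₃ = 0.1745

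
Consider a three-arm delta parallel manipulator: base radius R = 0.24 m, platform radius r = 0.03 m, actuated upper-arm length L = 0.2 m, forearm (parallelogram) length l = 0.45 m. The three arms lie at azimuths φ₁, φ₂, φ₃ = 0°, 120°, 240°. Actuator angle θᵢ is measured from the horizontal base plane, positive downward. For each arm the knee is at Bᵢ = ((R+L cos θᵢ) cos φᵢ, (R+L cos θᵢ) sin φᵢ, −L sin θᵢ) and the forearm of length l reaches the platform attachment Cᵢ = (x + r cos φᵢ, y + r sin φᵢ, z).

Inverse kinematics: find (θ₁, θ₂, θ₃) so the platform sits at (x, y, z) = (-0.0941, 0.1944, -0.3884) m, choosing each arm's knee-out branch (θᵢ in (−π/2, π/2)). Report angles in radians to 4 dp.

θ₁ = 1.3092, θ₂ = -0.0872, θ₃ = 1.3967

φ1=0.0° → target in arm frame (-0.0941, 0.1944)
  A cos θ + B sin θ = C:  0.3041·cos θ + -0.3884·sin θ = -0.2966
  γ=atan2(-0.3884,0.3041)=-0.9065;  ψ=arccos(-0.6012)=2.2158;  θ1=γ+ψ≈1.3092
arm 2 (φ=120.0°): x'=0.2154, y'=-0.0157
  e−x'=-0.0054;  (l²−L²−(e−x')²−y'²−z²)/2L = 0.0284
  γ=atan2(-0.3884,-0.0054)=-1.5847;  ψ=arccos(0.0732)=1.4976;  θ2=γ+ψ≈-0.0872
arm 3 (φ=240.0°): x'=-0.1213, y'=-0.1787
  A=0.3313, B=-0.3884, C=(l²−L²−A²−y'²−z²)/(2L)=-0.3251
  γ=atan2(-0.3884,0.3313)=-0.8646;  ψ=arccos(-0.6369)=2.2612;  θ3=γ+ψ≈1.3967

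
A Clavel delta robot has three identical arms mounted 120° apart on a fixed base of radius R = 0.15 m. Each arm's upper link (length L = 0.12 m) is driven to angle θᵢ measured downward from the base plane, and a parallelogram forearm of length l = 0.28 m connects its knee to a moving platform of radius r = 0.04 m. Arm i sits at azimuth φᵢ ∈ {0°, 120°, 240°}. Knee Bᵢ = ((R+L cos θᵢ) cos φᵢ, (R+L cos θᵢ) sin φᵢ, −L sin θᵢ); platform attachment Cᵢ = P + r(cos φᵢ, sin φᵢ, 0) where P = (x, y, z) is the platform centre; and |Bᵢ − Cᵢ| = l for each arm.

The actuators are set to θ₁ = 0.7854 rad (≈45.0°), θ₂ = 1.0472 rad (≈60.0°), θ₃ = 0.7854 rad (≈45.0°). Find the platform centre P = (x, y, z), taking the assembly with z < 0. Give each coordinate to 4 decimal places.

arm 1 at φ=0.0°: ρ1 = 0.1949;  centre 1 = (0.1949, 0.0000, -0.0849)
φ2=120.0°: virtual centre (-0.0850, 0.1472, -0.1039), radius l
centre 3 = (0.1949·cos240.0°, 0.1949·sin240.0°, -0.0849) = (-0.0974, -0.1687, -0.0849)
subtract pairs → two planes through P
[-0.5597 0.2944 -0.0381]·P = -0.0055;  [-0.5846 -0.3375 0.0000]·P = 0.0000
det = 0.3610;  x = 0.0051+-0.0357z,  y = -0.0089+0.0618z
into |P−centre ₁|² = l²: 1.0051z² + 0.1821z + -0.0351 = 0;  Δ = 0.1744;  z = -0.2983 or 0.1171 → z<0 root = -0.2983
x = 0.0157, y = -0.0273

(0.0157, -0.0273, -0.2983)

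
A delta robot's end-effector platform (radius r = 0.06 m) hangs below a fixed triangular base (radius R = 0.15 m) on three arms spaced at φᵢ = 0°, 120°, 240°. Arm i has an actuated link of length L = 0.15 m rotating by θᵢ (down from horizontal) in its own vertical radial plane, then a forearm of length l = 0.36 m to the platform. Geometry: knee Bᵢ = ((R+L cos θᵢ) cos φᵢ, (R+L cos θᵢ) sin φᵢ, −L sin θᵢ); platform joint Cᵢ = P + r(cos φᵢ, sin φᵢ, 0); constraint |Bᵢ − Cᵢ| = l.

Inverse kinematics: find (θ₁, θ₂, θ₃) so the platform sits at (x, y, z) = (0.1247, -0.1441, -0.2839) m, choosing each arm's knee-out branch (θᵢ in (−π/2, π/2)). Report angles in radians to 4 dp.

φ1=0.0° → target in arm frame (0.1247, -0.1441)
  A=-0.0347, B=-0.2839, C=(l²−L²−A²−y'²−z²)/(2L)=0.0151
  γ=atan2(-0.2839,-0.0347)=-1.6924;  ψ=arccos(0.0528)=1.5180;  θ1=γ+ψ≈-0.1745
rotate P by −φ2: (-0.1871, -0.0359, -0.2839)
  A=0.2771, B=-0.2839, C=(l²−L²−A²−y'²−z²)/(2L)=-0.1720
  θ2 = atan2(B,A) + arccos(C/0.3967) = 1.2218
arm 3 (φ=240.0°): x'=0.0624, y'=0.1800
  e−x'=0.0276;  (l²−L²−(e−x')²−y'²−z²)/2L = -0.0222
  θ3 = atan2(B,A) + arccos(C/0.2852) = 0.1748

θ₁ = -0.1745, θ₂ = 1.2218, θ₃ = 0.1748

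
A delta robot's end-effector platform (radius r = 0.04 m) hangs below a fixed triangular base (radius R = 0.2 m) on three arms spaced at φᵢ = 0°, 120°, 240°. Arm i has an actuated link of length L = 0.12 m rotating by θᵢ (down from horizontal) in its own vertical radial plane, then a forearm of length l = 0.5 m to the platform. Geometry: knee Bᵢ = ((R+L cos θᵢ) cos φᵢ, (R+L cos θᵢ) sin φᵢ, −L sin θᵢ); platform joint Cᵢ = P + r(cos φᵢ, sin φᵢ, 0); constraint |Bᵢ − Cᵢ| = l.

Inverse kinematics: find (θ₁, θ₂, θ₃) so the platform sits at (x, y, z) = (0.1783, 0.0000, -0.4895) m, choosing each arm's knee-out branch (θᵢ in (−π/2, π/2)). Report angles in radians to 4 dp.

θ₁ = -0.0004, θ₂ = 1.2216, θ₃ = 1.2216

rotate P by −φ1: (0.1783, 0.0000, -0.4895)
  e−x'=-0.0183;  (l²−L²−(e−x')²−y'²−z²)/2L = -0.0181
  √(A²+B²)=0.4898;  θ1 = -1.6082+1.6078 ≈ -0.0004
φ2=120.0° → target in arm frame (-0.0891, -0.1544)
  e−x'=0.2491;  (l²−L²−(e−x')²−y'²−z²)/2L = -0.3747
  γ=atan2(-0.4895,0.2491)=-1.1000;  ψ=arccos(-0.6822)=2.3216;  θ2=γ+ψ≈1.2216
rotate P by −φ3: (-0.0892, 0.1544, -0.4895)
  A cos θ + B sin θ = C:  0.2492·cos θ + -0.4895·sin θ = -0.3747
  θ3 = atan2(B,A) + arccos(C/0.5493) = 1.2216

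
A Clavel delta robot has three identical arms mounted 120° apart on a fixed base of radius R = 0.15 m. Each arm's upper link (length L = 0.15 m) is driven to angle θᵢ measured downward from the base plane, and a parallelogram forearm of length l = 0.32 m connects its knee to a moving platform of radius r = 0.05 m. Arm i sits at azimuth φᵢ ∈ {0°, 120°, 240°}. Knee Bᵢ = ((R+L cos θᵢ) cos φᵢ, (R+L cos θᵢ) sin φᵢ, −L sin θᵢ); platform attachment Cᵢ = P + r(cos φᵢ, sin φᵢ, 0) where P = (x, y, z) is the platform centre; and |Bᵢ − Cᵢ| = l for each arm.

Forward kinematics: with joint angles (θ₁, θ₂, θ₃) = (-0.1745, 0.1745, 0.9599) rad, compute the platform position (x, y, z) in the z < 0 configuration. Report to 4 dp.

arm 1 at φ=0.0°: (R−r)+L cos θ1 = 0.2477;  O1 = (0.2477, 0.0000, 0.0260)
φ2=120.0°: virtual centre (-0.1239, 0.2145, -0.0260), radius l
arm 3 at φ=240.0°: (R−r)+L cos θ3 = 0.1860;  O3 = (-0.0930, -0.1611, -0.1229)
|O₂|²−|O₁|² = 0.0000;  |O₃|²−|O₁|² = -0.0123
plane₁₂: -0.7432x+0.4291y+-0.1042z = 0.0000
det = 0.5319;  x = 0.0100+-0.3034z,  y = 0.0172+-0.2827z
sphere 1 gives Az²+Bz+C=0 with A=1.1719, B=0.0824, C=-0.0449;  B²−4AC=0.2172;  roots -0.2340, 0.1637;  negative root z = -0.2340
x = 0.0809, y = 0.0834

(0.0809, 0.0834, -0.2340)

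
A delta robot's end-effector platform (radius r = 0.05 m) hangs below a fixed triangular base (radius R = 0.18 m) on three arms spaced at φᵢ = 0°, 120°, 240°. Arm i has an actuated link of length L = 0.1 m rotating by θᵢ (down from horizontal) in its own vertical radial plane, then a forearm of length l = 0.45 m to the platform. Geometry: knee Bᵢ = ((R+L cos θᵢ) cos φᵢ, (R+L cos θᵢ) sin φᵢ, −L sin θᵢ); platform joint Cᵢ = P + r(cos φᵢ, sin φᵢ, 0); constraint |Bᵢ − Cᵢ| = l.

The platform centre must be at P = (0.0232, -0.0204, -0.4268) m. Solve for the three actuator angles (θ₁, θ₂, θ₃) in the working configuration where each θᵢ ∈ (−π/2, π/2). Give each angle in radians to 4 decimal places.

φ1=0.0° → target in arm frame (0.0232, -0.0204)
  e−x'=0.1068;  (l²−L²−(e−x')²−y'²−z²)/2L = -0.0074
  γ=atan2(-0.4268,0.1068)=-1.3256;  ψ=arccos(-0.0168)=1.5876;  θ1=γ+ψ≈0.2620
arm 2 (φ=120.0°): x'=-0.0293, y'=-0.0099
  A cos θ + B sin θ = C:  0.1593·cos θ + -0.4268·sin θ = -0.0756
  γ=atan2(-0.4268,0.1593)=-1.2136;  ψ=arccos(-0.1660)=1.7375;  θ2=γ+ψ≈0.5239
rotate P by −φ3: (0.0061, 0.0303, -0.4268)
  A=0.1239, B=-0.4268, C=(l²−L²−A²−y'²−z²)/(2L)=-0.0297
  γ=atan2(-0.4268,0.1239)=-1.2882;  ψ=arccos(-0.0668)=1.6376;  θ3=γ+ψ≈0.3494

θ₁ = 0.2620, θ₂ = 0.5239, θ₃ = 0.3494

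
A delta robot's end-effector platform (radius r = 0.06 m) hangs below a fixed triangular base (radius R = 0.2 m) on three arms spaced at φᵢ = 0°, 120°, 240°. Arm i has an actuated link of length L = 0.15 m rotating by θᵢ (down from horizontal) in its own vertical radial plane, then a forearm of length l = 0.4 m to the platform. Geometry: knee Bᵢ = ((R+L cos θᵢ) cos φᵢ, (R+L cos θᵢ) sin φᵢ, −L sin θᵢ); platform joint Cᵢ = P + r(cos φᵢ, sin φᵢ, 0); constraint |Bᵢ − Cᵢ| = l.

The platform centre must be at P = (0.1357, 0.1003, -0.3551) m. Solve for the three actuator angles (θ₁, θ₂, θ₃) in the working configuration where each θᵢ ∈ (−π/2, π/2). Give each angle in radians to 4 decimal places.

θ₁ = -0.0003, θ₂ = 0.6106, θ₃ = 1.3088

arm 1 (φ=0.0°): x'=0.1357, y'=0.1003
  A cos θ + B sin θ = C:  0.0043·cos θ + -0.3551·sin θ = 0.0044
  θ1 = atan2(B,A) + arccos(C/0.3551) = -0.0003
arm 2 (φ=120.0°): x'=0.0190, y'=-0.1677
  A=0.1210, B=-0.3551, C=(l²−L²−A²−y'²−z²)/(2L)=-0.1045
  θ2 = atan2(B,A) + arccos(C/0.3751) = 0.6106
φ3=240.0° → target in arm frame (-0.1547, 0.0674)
  A cos θ + B sin θ = C:  0.2947·cos θ + -0.3551·sin θ = -0.2666
  γ=atan2(-0.3551,0.2947)=-0.8781;  ψ=arccos(-0.5778)=2.1868;  θ3=γ+ψ≈1.3088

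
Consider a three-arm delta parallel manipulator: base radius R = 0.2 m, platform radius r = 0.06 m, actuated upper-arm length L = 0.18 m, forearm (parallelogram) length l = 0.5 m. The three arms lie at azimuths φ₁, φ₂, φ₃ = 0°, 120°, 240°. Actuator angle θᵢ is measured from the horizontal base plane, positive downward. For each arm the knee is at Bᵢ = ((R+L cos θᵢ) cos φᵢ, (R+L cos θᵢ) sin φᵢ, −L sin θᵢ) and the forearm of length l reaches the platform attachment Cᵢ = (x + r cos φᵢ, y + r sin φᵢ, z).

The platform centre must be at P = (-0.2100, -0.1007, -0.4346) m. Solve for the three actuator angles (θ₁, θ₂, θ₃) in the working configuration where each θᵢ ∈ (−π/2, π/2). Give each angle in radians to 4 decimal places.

θ₁ = 1.2217, θ₂ = 0.5237, θ₃ = -0.1748

rotate P by −φ1: (-0.2100, -0.1007, -0.4346)
  e−x'=0.3500;  (l²−L²−(e−x')²−y'²−z²)/2L = -0.2887
  γ=atan2(-0.4346,0.3500)=-0.8928;  ψ=arccos(-0.5173)=2.1145;  θ1=γ+ψ≈1.2217
arm 2 (φ=120.0°): x'=0.0178, y'=0.2322
  A cos θ + B sin θ = C:  0.1222·cos θ + -0.4346·sin θ = -0.1115
  √(A²+B²)=0.4515;  θ2 = -1.2967+1.8203 ≈ 0.5237
rotate P by −φ3: (0.1922, -0.1315, -0.4346)
  A=-0.0522, B=-0.4346, C=(l²−L²−A²−y'²−z²)/(2L)=0.0242
  √(A²+B²)=0.4377;  θ3 = -1.6904+1.5156 ≈ -0.1748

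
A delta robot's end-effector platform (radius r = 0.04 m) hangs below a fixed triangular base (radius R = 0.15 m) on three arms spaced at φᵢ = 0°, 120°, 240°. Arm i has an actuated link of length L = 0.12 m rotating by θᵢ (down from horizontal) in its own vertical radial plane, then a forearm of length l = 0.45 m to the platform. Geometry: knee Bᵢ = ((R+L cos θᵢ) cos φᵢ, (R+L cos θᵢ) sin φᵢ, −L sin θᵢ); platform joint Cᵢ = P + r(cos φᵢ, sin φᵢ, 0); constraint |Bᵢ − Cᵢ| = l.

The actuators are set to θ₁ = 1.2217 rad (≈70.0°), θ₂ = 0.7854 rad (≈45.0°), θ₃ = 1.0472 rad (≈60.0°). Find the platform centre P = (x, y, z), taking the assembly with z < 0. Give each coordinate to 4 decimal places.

arm 1 at φ=0.0°: ρ1 = 0.1510;  O1 = (0.1510, 0.0000, -0.1128)
φ2=120.0°: virtual centre (-0.0974, 0.1687, -0.0849), radius l
arm 3 at φ=240.0°: ρ3 = 0.1700;  O3 = (-0.0850, -0.1472, -0.1039)
eliminate P² terms by subtracting sphere 1 from 2 and 3
[-0.4969 0.3375 0.0558]·P = 0.0096;  [-0.4721 -0.2944 0.0177]·P = 0.0042
Cramer: x(z) = -0.0139+0.0733z;  y(z) = 0.0081-0.0575z
sphere 1 gives Az²+Bz+C=0 with A=1.0087, B=0.2004, C=-0.1625;  B²−4AC=0.6959;  roots -0.5129, 0.3142;  negative root z = -0.5129
x = -0.0515, y = 0.0376

(-0.0515, 0.0376, -0.5129)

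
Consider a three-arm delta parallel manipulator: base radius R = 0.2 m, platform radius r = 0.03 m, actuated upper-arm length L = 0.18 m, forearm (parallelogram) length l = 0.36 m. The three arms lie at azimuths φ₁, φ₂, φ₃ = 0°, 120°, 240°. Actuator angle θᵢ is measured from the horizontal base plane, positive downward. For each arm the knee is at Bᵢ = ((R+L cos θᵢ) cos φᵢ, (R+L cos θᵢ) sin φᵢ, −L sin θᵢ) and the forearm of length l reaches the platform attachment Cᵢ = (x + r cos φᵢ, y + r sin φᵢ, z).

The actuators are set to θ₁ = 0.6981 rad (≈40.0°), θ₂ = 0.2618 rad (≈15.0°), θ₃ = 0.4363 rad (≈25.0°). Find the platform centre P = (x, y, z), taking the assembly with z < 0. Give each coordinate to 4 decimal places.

(-0.0360, 0.0139, -0.2213)

centre 1 = (0.3079·cos0.0°, 0.3079·sin0.0°, -0.1157) = (0.3079, 0.0000, -0.1157)
arm 2 at φ=120.0°: (R−r)+L cos θ2 = 0.3439;  centre 2 = (-0.1719, 0.2978, -0.0466)
arm 3 at φ=240.0°: (R−r)+L cos θ3 = 0.3331;  centre 3 = (-0.1666, -0.2885, -0.0761)
subtract pairs → two planes through P
linear system: -0.9596x+0.5956y = 0.0122−0.1382z; -0.9489x+-0.5770y = 0.0086−0.0793z
det = 1.1189;  x = -0.0109+0.1135z,  y = 0.0030+-0.0492z
into |P−centre ₁|² = l²: 1.0153z² + 0.1588z + -0.0146 = 0;  Δ = 0.0845;  z = -0.2213 or 0.0649 → z<0 root = -0.2213
x = -0.0360, y = 0.0139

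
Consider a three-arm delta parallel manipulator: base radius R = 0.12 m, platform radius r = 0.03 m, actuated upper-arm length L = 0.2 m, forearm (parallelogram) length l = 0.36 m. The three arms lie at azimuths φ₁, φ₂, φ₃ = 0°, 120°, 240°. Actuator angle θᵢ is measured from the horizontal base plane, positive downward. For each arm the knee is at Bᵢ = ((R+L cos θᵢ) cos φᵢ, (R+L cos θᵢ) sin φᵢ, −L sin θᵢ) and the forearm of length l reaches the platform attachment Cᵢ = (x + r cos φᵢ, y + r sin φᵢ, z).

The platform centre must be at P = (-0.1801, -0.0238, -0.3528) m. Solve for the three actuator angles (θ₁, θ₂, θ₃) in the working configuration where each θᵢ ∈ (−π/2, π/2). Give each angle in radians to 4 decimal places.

θ₁ = 1.3093, θ₂ = 0.5239, θ₃ = 0.3492

arm 1 (φ=0.0°): x'=-0.1801, y'=-0.0238
  e−x'=0.2701;  (l²−L²−(e−x')²−y'²−z²)/2L = -0.2710
  θ1 = atan2(B,A) + arccos(C/0.4443) = 1.3093
arm 2 (φ=120.0°): x'=0.0694, y'=0.1679
  A cos θ + B sin θ = C:  0.0206·cos θ + -0.3528·sin θ = -0.1587
  θ2 = atan2(B,A) + arccos(C/0.3534) = 0.5239
rotate P by −φ3: (0.1107, -0.1441, -0.3528)
  A cos θ + B sin θ = C:  -0.0207·cos θ + -0.3528·sin θ = -0.1401
  √(A²+B²)=0.3534;  θ3 = -1.6293+1.9785 ≈ 0.3492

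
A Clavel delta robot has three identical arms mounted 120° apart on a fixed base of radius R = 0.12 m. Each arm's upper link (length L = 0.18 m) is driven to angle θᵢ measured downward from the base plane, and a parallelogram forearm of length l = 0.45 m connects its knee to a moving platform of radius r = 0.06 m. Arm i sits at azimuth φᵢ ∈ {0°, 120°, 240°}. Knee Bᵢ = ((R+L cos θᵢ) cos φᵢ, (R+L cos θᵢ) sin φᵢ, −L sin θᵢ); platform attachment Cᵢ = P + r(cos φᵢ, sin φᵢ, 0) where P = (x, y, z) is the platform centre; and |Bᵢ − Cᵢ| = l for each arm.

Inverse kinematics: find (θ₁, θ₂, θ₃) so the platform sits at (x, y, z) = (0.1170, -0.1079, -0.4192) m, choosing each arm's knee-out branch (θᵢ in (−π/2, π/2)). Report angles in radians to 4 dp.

θ₁ = 0.0000, θ₂ = 0.7856, θ₃ = 0.2619

rotate P by −φ1: (0.1170, -0.1079, -0.4192)
  A=-0.0570, B=-0.4192, C=(l²−L²−A²−y'²−z²)/(2L)=-0.0570
  √(A²+B²)=0.4231;  θ1 = -1.7059+1.7059 ≈ 0.0000
arm 2 (φ=120.0°): x'=-0.1519, y'=-0.0474
  A cos θ + B sin θ = C:  0.2119·cos θ + -0.4192·sin θ = -0.1466
  γ=atan2(-0.4192,0.2119)=-1.1027;  ψ=arccos(-0.3122)=1.8883;  θ2=γ+ψ≈0.7856
arm 3 (φ=240.0°): x'=0.0349, y'=0.1553
  e−x'=0.0251;  (l²−L²−(e−x')²−y'²−z²)/2L = -0.0844
  √(A²+B²)=0.4199;  θ3 = -1.5111+1.7730 ≈ 0.2619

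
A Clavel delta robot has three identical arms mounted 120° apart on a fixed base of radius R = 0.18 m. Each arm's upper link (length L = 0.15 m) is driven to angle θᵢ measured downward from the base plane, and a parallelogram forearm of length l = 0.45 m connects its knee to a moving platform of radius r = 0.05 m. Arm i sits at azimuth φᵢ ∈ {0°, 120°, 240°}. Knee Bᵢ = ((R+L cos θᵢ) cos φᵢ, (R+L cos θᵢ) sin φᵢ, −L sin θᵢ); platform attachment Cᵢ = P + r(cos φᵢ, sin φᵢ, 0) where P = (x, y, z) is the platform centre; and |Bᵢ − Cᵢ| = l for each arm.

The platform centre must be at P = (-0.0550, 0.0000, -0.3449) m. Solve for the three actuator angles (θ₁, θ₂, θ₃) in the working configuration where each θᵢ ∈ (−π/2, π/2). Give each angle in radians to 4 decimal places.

φ1=0.0° → target in arm frame (-0.0550, 0.0000)
  A=0.1850, B=-0.3449, C=(l²−L²−A²−y'²−z²)/(2L)=0.0894
  γ=atan2(-0.3449,0.1850)=-1.0785;  ψ=arccos(0.2284)=1.3404;  θ1=γ+ψ≈0.2619
φ2=120.0° → target in arm frame (0.0275, 0.0476)
  e−x'=0.1025;  (l²−L²−(e−x')²−y'²−z²)/2L = 0.1609
  θ2 = atan2(B,A) + arccos(C/0.3598) = -0.1747
rotate P by −φ3: (0.0275, -0.0476, -0.3449)
  A cos θ + B sin θ = C:  0.1025·cos θ + -0.3449·sin θ = 0.1609
  √(A²+B²)=0.3598;  θ3 = -1.2819+1.1072 ≈ -0.1747

θ₁ = 0.2619, θ₂ = -0.1747, θ₃ = -0.1747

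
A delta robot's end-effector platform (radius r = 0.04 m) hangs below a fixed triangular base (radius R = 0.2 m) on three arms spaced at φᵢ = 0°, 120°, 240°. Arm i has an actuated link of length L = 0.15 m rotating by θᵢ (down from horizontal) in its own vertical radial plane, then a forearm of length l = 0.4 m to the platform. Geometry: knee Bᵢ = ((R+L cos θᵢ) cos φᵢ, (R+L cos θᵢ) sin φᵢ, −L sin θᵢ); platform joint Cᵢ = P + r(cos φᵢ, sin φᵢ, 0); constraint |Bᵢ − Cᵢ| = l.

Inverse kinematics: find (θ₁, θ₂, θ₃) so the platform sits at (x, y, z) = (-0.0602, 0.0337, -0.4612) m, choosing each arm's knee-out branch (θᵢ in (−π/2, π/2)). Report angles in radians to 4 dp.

θ₁ = 1.3967, θ₂ = 0.8729, θ₃ = 1.1349

arm 1 (φ=0.0°): x'=-0.0602, y'=0.0337
  A cos θ + B sin θ = C:  0.2202·cos θ + -0.4612·sin θ = -0.4161
  √(A²+B²)=0.5111;  θ1 = -1.1254+2.5221 ≈ 1.3967
rotate P by −φ2: (0.0593, 0.0353, -0.4612)
  A=0.1007, B=-0.4612, C=(l²−L²−A²−y'²−z²)/(2L)=-0.2886
  γ=atan2(-0.4612,0.1007)=-1.3558;  ψ=arccos(-0.6115)=2.2287;  θ2=γ+ψ≈0.8729
φ3=240.0° → target in arm frame (0.0009, -0.0690)
  e−x'=0.1591;  (l²−L²−(e−x')²−y'²−z²)/2L = -0.3509
  γ=atan2(-0.4612,0.1591)=-1.2386;  ψ=arccos(-0.7193)=2.3735;  θ3=γ+ψ≈1.1349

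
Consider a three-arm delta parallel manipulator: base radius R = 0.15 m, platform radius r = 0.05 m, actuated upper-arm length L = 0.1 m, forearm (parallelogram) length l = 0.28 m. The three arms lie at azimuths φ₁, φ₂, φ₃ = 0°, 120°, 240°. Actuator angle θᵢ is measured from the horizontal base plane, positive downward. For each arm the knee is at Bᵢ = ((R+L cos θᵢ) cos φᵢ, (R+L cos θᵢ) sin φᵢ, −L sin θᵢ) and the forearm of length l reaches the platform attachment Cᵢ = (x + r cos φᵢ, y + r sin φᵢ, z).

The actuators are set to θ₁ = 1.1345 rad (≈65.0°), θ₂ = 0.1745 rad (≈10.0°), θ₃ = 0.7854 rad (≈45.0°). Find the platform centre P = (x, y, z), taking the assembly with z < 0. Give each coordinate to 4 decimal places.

(-0.0687, 0.0504, -0.2678)

arm 1 at φ=0.0°: (R−r)+L cos θ1 = 0.1423;  centre 1 = (0.1423, 0.0000, -0.0906)
arm 2 at φ=120.0°: (R−r)+L cos θ2 = 0.1985;  centre 2 = (-0.0992, 0.1719, -0.0174)
centre 3 = (0.1707·cos240.0°, 0.1707·sin240.0°, -0.0707) = (-0.0854, -0.1478, -0.0707)
|centre ₂|²−|centre ₁|² = 0.0112;  |centre ₃|²−|centre ₁|² = 0.0057
linear system: -0.4830x+0.3438y = 0.0112−0.1465z; -0.4552x+-0.2957y = 0.0057−0.0398z
Cramer: x(z) = -0.0176+0.1905z;  y(z) = 0.0079-0.1586z
into |P−centre ₁|² = l²: 1.0614z² + 0.1178z + -0.0446 = 0;  Δ = 0.2031;  z = -0.2678 or 0.1568 → z<0 root = -0.2678
x = -0.0687, y = 0.0504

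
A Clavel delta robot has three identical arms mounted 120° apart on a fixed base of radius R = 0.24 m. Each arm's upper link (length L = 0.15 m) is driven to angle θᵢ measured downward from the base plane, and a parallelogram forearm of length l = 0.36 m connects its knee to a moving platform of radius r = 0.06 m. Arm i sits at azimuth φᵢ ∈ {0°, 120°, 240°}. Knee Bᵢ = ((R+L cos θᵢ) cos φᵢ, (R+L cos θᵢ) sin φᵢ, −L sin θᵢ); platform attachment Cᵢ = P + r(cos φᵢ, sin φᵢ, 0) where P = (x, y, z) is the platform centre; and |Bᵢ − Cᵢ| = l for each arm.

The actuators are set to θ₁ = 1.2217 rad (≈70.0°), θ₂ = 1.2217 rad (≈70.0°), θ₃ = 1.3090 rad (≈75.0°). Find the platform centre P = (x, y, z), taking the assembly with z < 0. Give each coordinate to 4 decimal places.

(0.0058, 0.0101, -0.4214)

S1 = (0.2313·cos0.0°, 0.2313·sin0.0°, -0.1410) = (0.2313, 0.0000, -0.1410)
φ2=120.0°: virtual centre (-0.1157, 0.2003, -0.1410), radius l
arm 3 at φ=240.0°: ρ3 = 0.2188;  S3 = (-0.1094, -0.1895, -0.1449)
|S₂|²−|S₁|² = 0.0000;  |S₃|²−|S₁|² = -0.0045
[-0.6939 0.4006 0.0000]·P = 0.0000;  [-0.6814 -0.3790 -0.0079]·P = -0.0045
det = 0.5360;  x = 0.0034+-0.0059z,  y = 0.0058+-0.0102z
into |P−S₁|² = l²: 1.0001z² + 0.2845z + -0.0577 = 0;  Δ = 0.3119;  z = -0.4214 or 0.1370 → z<0 root = -0.4214
x = 0.0058, y = 0.0101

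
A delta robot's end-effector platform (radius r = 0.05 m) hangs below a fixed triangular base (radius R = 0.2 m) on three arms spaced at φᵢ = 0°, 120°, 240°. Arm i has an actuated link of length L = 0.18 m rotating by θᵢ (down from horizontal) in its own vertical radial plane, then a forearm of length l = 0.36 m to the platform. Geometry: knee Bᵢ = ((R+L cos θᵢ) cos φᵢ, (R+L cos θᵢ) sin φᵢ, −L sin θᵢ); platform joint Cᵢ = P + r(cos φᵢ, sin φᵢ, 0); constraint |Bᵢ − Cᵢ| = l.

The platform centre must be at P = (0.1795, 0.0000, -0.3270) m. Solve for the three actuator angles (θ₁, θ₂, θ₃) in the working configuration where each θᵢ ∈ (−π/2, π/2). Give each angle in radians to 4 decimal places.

θ₁ = -0.0002, θ₂ = 1.3090, θ₃ = 1.3090

φ1=0.0° → target in arm frame (0.1795, 0.0000)
  A cos θ + B sin θ = C:  -0.0295·cos θ + -0.3270·sin θ = -0.0294
  θ1 = atan2(B,A) + arccos(C/0.3283) = -0.0002
arm 2 (φ=120.0°): x'=-0.0897, y'=-0.1555
  A=0.2397, B=-0.3270, C=(l²−L²−A²−y'²−z²)/(2L)=-0.2538
  θ2 = atan2(B,A) + arccos(C/0.4055) = 1.3090
φ3=240.0° → target in arm frame (-0.0898, 0.1555)
  e−x'=0.2398;  (l²−L²−(e−x')²−y'²−z²)/2L = -0.2538
  θ3 = atan2(B,A) + arccos(C/0.4055) = 1.3090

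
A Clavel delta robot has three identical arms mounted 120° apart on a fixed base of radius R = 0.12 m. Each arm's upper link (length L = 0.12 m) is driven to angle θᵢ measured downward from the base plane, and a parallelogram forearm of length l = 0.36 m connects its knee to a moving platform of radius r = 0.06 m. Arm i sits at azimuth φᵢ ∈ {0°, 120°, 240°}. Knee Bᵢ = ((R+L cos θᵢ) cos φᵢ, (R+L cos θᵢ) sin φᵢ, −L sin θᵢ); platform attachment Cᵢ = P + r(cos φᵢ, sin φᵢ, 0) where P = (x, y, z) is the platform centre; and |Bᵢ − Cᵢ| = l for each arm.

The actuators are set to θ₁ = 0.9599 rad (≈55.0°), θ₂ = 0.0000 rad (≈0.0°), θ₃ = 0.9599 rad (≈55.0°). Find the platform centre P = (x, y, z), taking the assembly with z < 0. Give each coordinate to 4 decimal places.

(-0.0785, 0.1360, -0.3593)

arm 1 at φ=0.0°: e+L cos θ1 = 0.1288;  O1 = (0.1288, 0.0000, -0.0983)
arm 2 at φ=120.0°: e+L cos θ2 = 0.1800;  O2 = (-0.0900, 0.1559, 0.0000)
O3 = (0.1288·cos240.0°, 0.1288·sin240.0°, -0.0983) = (-0.0644, -0.1116, -0.0983)
|O₂|²−|O₁|² = 0.0061;  |O₃|²−|O₁|² = 0.0000
plane₁₂: -0.4377x+0.3118y+0.1966z = 0.0061
det = 0.2182;  x = -0.0063+0.2011z,  y = 0.0109+-0.3483z
into |P−O₁|² = l²: 1.1617z² + 0.1347z + -0.1016 = 0;  Δ = 0.4901;  z = -0.3593 or 0.2433 → z<0 root = -0.3593
x = -0.0785, y = 0.1360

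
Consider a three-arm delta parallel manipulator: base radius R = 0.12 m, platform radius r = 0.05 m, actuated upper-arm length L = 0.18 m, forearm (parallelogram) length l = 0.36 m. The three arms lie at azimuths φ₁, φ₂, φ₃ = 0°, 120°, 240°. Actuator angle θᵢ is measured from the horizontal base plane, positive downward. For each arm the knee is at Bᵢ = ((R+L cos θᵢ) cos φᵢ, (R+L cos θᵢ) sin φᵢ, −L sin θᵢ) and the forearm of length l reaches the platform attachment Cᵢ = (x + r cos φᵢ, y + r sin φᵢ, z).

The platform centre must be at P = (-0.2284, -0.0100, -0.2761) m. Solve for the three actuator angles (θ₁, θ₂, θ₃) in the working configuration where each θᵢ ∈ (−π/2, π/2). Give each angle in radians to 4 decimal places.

θ₁ = 1.3087, θ₂ = 0.0874, θ₃ = -0.0003

arm 1 (φ=0.0°): x'=-0.2284, y'=-0.0100
  A=0.2984, B=-0.2761, C=(l²−L²−A²−y'²−z²)/(2L)=-0.1894
  √(A²+B²)=0.4065;  θ1 = -0.7466+2.0554 ≈ 1.3087
rotate P by −φ2: (0.1055, 0.2028, -0.2761)
  A cos θ + B sin θ = C:  -0.0355·cos θ + -0.2761·sin θ = -0.0595
  γ=atan2(-0.2761,-0.0355)=-1.6988;  ψ=arccos(-0.2138)=1.7862;  θ2=γ+ψ≈0.0874
rotate P by −φ3: (0.1229, -0.1928, -0.2761)
  e−x'=-0.0529;  (l²−L²−(e−x')²−y'²−z²)/2L = -0.0528
  θ3 = atan2(B,A) + arccos(C/0.2811) = -0.0003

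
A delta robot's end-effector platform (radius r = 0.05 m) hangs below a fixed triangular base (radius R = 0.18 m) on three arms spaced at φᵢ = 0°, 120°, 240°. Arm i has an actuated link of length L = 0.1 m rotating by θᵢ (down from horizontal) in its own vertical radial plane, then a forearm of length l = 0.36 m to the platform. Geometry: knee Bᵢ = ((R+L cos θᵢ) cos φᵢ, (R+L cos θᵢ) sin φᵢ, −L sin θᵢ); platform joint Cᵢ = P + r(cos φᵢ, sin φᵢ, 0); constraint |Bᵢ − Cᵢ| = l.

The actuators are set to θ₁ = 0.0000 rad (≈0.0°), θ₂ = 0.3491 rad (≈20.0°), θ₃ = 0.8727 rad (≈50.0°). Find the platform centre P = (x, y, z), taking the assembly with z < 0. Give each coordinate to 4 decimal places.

arm 1 at φ=0.0°: ρ1 = 0.2300;  centre 1 = (0.2300, 0.0000, 0.0000)
centre 2 = (0.2240·cos120.0°, 0.2240·sin120.0°, -0.0342) = (-0.1120, 0.1940, -0.0342)
φ3=240.0°: virtual centre (-0.0971, -0.1682, -0.0766), radius l
eliminate P² terms by subtracting sphere 1 from 2 and 3
plane₁₂: -0.6840x+0.3879y+-0.0684z = -0.0016
det = 0.4840;  x = 0.0085+-0.1704z,  y = 0.0110+-0.1240z
quadratic in z: (1.0444)z²+(0.0727)z+(-0.0804)=0, √Δ=0.5842 → z ∈ {-0.3145, 0.2449}; z = -0.3145 (taking z<0)
x = 0.0621, y = 0.0500

(0.0621, 0.0500, -0.3145)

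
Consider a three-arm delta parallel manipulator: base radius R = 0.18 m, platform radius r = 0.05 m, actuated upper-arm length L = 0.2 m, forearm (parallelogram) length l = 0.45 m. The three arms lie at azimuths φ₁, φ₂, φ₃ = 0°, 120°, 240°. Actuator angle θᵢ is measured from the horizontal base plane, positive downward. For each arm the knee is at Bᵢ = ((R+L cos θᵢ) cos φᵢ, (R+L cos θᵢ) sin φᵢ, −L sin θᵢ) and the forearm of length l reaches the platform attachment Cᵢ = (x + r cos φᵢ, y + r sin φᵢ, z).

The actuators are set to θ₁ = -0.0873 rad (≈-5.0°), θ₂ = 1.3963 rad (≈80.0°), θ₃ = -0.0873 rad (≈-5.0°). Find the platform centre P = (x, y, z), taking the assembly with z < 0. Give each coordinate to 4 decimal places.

centre 1 = (0.3292·cos0.0°, 0.3292·sin0.0°, 0.0174) = (0.3292, 0.0000, 0.0174)
φ2=120.0°: virtual centre (-0.0824, 0.1427, -0.1970), radius l
arm 3 at φ=240.0°: (R−r)+L cos θ3 = 0.3292;  centre 3 = (-0.1646, -0.2851, 0.0174)
|centre ₂|²−|centre ₁|² = -0.0428;  |centre ₃|²−|centre ₁|² = 0.0000
plane₁₂: -0.8232x+0.2853y+-0.4288z = -0.0428
Cramer: x(z) = 0.0325-0.3255z;  y(z) = -0.0562+0.5638z
quadratic in z: (1.4238)z²+(0.0949)z+(-0.1110)=0, √Δ=0.8006 → z ∈ {-0.3145, 0.2478}; z = -0.3145 (taking z<0)
x = 0.1348, y = -0.2335

(0.1348, -0.2335, -0.3145)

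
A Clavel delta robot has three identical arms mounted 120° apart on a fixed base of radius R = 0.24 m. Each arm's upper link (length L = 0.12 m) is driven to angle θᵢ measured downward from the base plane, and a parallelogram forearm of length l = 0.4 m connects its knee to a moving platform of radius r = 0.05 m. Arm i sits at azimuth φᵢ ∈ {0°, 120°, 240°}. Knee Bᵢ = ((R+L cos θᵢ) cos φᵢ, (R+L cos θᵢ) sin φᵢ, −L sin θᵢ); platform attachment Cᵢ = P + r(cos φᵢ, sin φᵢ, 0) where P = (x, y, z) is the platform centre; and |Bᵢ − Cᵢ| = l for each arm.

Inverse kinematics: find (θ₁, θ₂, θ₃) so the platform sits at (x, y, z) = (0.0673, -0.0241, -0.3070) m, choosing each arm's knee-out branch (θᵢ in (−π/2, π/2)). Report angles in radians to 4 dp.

θ₁ = -0.0867, θ₂ = 0.7851, θ₃ = 0.5238

φ1=0.0° → target in arm frame (0.0673, -0.0241)
  A cos θ + B sin θ = C:  0.1227·cos θ + -0.3070·sin θ = 0.1488
  γ=atan2(-0.3070,0.1227)=-1.1906;  ψ=arccos(0.4501)=1.1039;  θ1=γ+ψ≈-0.0867
arm 2 (φ=120.0°): x'=-0.0545, y'=-0.0462
  e−x'=0.2445;  (l²−L²−(e−x')²−y'²−z²)/2L = -0.0441
  θ2 = atan2(B,A) + arccos(C/0.3925) = 0.7851
rotate P by −φ3: (-0.0128, 0.0703, -0.3070)
  A=0.2028, B=-0.3070, C=(l²−L²−A²−y'²−z²)/(2L)=0.0220
  √(A²+B²)=0.3679;  θ3 = -0.9871+1.5109 ≈ 0.5238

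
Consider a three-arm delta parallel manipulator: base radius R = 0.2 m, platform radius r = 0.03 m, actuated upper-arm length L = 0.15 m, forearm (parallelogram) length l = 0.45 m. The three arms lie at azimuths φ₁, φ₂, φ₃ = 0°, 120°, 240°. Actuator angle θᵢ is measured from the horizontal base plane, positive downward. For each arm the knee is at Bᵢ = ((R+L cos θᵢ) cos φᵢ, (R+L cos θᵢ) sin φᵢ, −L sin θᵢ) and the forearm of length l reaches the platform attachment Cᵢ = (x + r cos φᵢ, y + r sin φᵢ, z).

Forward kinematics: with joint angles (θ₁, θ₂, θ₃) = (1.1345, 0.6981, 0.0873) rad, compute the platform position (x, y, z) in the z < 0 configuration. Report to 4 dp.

O1 = (0.2334·cos0.0°, 0.2334·sin0.0°, -0.1359) = (0.2334, 0.0000, -0.1359)
O2 = (0.2849·cos120.0°, 0.2849·sin120.0°, -0.0964) = (-0.1425, 0.2467, -0.0964)
φ3=240.0°: virtual centre (-0.1597, -0.2766, -0.0131), radius l
eliminate P² terms by subtracting sphere 1 from 2 and 3
plane₁₂: -0.7517x+0.4935y+0.0791z = 0.0175
Cramer: x(z) = -0.0300+0.2053z;  y(z) = -0.0102+0.1525z
into |P−O₁|² = l²: 1.0654z² + 0.1606z + -0.1145 = 0;  Δ = 0.5139;  z = -0.4118 or 0.2610 → z<0 root = -0.4118
x = -0.1146, y = -0.0730

(-0.1146, -0.0730, -0.4118)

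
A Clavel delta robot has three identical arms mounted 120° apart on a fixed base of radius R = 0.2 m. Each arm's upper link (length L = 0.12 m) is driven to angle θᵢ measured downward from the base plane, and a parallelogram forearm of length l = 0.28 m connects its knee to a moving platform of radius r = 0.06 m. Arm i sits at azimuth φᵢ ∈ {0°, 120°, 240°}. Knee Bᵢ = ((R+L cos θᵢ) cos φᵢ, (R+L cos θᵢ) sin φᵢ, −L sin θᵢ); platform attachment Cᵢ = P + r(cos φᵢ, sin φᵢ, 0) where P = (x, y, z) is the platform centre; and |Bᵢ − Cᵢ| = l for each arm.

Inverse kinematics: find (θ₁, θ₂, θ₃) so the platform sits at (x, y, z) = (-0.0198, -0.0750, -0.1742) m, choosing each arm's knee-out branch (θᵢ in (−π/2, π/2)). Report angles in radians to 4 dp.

arm 1 (φ=0.0°): x'=-0.0198, y'=-0.0750
  A cos θ + B sin θ = C:  0.1598·cos θ + -0.1742·sin θ = 0.0104
  √(A²+B²)=0.2364;  θ1 = -0.8285+1.5268 ≈ 0.6983
φ2=120.0° → target in arm frame (-0.0551, 0.0546)
  e−x'=0.1951;  (l²−L²−(e−x')²−y'²−z²)/2L = -0.0307
  θ2 = atan2(B,A) + arccos(C/0.2615) = 0.9596
φ3=240.0° → target in arm frame (0.0749, 0.0204)
  A cos θ + B sin θ = C:  0.0651·cos θ + -0.1742·sin θ = 0.1208
  γ=atan2(-0.1742,0.0651)=-1.2129;  ψ=arccos(0.6496)=0.8637;  θ3=γ+ψ≈-0.3492

θ₁ = 0.6983, θ₂ = 0.9596, θ₃ = -0.3492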